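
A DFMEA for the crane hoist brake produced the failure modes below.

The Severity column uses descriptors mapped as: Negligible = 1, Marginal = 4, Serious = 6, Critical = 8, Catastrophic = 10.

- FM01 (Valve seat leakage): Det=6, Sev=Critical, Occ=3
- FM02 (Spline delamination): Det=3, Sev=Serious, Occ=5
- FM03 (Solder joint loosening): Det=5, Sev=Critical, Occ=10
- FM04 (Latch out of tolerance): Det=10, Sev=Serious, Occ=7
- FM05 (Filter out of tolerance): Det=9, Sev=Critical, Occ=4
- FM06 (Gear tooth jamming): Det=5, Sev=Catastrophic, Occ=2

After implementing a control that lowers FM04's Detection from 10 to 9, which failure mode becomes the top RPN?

RPN = Severity × Occurrence × Detection:
  FM01: 8 × 3 × 6 = 144
  FM02: 6 × 5 × 3 = 90
  FM03: 8 × 10 × 5 = 400
  FM04: 6 × 7 × 10 = 420
  FM05: 8 × 4 × 9 = 288
  FM06: 10 × 2 × 5 = 100
After action: FM04 → 6 × 7 × 9 = 378.
Revised RPNs: FM03=400, FM04=378, FM05=288, FM01=144, FM06=100, FM02=90.
Highest is now FM03 (400).

FM03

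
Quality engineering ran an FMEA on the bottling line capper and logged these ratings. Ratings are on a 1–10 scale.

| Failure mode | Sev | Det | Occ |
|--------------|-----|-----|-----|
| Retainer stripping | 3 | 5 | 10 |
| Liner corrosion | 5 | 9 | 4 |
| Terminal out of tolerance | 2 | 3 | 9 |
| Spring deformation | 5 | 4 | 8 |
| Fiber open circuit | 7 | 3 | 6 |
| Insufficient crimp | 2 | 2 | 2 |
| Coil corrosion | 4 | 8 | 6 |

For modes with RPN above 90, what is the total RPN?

RPN = Severity × Occurrence × Detection:
  Retainer stripping: 3 × 10 × 5 = 150
  Liner corrosion: 5 × 4 × 9 = 180
  Terminal out of tolerance: 2 × 9 × 3 = 54
  Spring deformation: 5 × 8 × 4 = 160
  Fiber open circuit: 7 × 6 × 3 = 126
  Insufficient crimp: 2 × 2 × 2 = 8
  Coil corrosion: 4 × 6 × 8 = 192
RPN > 90: Retainer stripping (150), Liner corrosion (180), Spring deformation (160), Fiber open circuit (126), Coil corrosion (192).
Sum: 150 + 180 + 160 + 126 + 192 = 808.

808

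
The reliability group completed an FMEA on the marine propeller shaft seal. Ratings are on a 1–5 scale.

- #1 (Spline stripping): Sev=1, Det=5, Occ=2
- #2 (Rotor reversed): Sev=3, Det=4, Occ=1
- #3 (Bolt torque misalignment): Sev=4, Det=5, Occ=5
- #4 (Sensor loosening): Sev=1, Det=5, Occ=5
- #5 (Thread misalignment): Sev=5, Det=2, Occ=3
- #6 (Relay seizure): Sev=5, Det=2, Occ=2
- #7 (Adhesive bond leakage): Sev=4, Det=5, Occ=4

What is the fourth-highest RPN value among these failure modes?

RPN = Severity × Occurrence × Detection:
  #1: 1 × 2 × 5 = 10
  #2: 3 × 1 × 4 = 12
  #3: 4 × 5 × 5 = 100
  #4: 1 × 5 × 5 = 25
  #5: 5 × 3 × 2 = 30
  #6: 5 × 2 × 2 = 20
  #7: 4 × 4 × 5 = 80
Sorted descending: 100, 80, 30, 25, 20, 12, 10.
The fourth-highest RPN is 25 (#4).

25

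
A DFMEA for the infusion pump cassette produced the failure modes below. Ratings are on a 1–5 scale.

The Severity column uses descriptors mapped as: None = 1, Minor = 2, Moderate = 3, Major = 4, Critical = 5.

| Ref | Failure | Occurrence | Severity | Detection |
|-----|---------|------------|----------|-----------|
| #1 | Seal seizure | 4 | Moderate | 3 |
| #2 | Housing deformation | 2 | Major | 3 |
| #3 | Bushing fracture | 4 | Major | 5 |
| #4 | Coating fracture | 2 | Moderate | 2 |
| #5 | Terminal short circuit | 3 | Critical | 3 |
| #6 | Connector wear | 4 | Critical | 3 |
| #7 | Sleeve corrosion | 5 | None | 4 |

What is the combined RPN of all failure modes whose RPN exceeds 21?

245

RPN = Severity × Occurrence × Detection:
  #1: 3 × 4 × 3 = 36
  #2: 4 × 2 × 3 = 24
  #3: 4 × 4 × 5 = 80
  #4: 3 × 2 × 2 = 12
  #5: 5 × 3 × 3 = 45
  #6: 5 × 4 × 3 = 60
  #7: 1 × 5 × 4 = 20
RPN > 21: #1 (36), #2 (24), #3 (80), #5 (45), #6 (60).
Sum: 36 + 24 + 80 + 45 + 60 = 245.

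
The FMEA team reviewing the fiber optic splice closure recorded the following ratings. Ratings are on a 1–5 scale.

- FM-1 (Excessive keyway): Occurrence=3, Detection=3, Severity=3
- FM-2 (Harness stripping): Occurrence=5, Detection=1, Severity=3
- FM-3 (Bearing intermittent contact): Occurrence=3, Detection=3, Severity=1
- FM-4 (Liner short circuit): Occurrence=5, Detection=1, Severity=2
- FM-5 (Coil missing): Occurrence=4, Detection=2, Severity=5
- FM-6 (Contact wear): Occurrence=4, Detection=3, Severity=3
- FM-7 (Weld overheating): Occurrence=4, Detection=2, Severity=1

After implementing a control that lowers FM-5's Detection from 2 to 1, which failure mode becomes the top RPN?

FM-6

RPN = Severity × Occurrence × Detection:
  FM-1: 3 × 3 × 3 = 27
  FM-2: 3 × 5 × 1 = 15
  FM-3: 1 × 3 × 3 = 9
  FM-4: 2 × 5 × 1 = 10
  FM-5: 5 × 4 × 2 = 40
  FM-6: 3 × 4 × 3 = 36
  FM-7: 1 × 4 × 2 = 8
After action: FM-5 → 5 × 4 × 1 = 20.
Revised RPNs: FM-6=36, FM-1=27, FM-5=20, FM-2=15, FM-4=10, FM-3=9, FM-7=8.
Highest is now FM-6 (36).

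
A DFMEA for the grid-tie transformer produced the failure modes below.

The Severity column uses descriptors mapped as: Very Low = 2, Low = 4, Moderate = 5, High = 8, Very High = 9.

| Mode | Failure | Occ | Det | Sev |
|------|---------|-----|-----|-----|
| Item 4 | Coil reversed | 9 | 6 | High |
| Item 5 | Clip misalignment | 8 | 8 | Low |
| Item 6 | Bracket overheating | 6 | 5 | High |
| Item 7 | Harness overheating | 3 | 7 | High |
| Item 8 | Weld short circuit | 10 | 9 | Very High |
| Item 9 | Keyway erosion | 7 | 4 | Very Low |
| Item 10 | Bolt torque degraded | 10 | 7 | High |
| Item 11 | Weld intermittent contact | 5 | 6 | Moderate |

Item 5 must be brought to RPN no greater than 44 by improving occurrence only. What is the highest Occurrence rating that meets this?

Item 5: S=4, O=8, D=8 → current RPN = 256.
Fixed product = 32. Need 32 × O ≤ 44, so O ≤ 44/32 = 1.38.
Maximum integer Occurrence rating = 1 (gives RPN 32; O=2 would give 64 > 44).

1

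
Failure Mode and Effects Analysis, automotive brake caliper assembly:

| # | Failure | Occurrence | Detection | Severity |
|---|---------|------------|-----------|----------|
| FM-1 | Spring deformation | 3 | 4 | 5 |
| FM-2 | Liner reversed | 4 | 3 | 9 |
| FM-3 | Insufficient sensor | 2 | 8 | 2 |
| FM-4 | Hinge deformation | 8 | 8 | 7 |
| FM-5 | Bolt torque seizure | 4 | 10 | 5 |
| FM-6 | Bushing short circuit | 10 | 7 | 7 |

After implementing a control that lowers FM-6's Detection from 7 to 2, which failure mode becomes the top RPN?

RPN = Severity × Occurrence × Detection:
  FM-1: 5 × 3 × 4 = 60
  FM-2: 9 × 4 × 3 = 108
  FM-3: 2 × 2 × 8 = 32
  FM-4: 7 × 8 × 8 = 448
  FM-5: 5 × 4 × 10 = 200
  FM-6: 7 × 10 × 7 = 490
After action: FM-6 → 7 × 10 × 2 = 140.
Revised RPNs: FM-4=448, FM-5=200, FM-6=140, FM-2=108, FM-1=60, FM-3=32.
Highest is now FM-4 (448).

FM-4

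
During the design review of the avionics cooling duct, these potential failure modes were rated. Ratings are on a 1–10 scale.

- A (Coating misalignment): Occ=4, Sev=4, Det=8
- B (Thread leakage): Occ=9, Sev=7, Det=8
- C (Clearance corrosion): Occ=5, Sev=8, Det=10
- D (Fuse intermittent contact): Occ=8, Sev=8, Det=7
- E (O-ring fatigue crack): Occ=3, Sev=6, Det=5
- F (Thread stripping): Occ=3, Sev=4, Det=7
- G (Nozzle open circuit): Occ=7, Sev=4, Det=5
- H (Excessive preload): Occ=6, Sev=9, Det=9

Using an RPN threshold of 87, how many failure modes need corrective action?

7

RPN = Severity × Occurrence × Detection:
  A: 4 × 4 × 8 = 128
  B: 7 × 9 × 8 = 504
  C: 8 × 5 × 10 = 400
  D: 8 × 8 × 7 = 448
  E: 6 × 3 × 5 = 90
  F: 4 × 3 × 7 = 84
  G: 4 × 7 × 5 = 140
  H: 9 × 6 × 9 = 486
Modes with RPN ≥ 87: A (128), B (504), C (400), D (448), E (90), G (140), H (486) → 7.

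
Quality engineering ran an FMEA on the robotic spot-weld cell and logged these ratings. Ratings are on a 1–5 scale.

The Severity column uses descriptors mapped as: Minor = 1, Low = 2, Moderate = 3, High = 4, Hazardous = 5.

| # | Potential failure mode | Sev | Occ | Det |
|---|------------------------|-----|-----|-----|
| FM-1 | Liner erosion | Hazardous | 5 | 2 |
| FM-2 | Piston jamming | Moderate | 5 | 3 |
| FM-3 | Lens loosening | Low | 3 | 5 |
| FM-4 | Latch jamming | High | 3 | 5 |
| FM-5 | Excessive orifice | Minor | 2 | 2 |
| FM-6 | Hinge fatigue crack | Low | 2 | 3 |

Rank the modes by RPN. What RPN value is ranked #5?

12

RPN = Severity × Occurrence × Detection:
  FM-1: 5 × 5 × 2 = 50
  FM-2: 3 × 5 × 3 = 45
  FM-3: 2 × 3 × 5 = 30
  FM-4: 4 × 3 × 5 = 60
  FM-5: 1 × 2 × 2 = 4
  FM-6: 2 × 2 × 3 = 12
Sorted descending: 60, 50, 45, 30, 12, 4.
The fifth-highest RPN is 12 (FM-6).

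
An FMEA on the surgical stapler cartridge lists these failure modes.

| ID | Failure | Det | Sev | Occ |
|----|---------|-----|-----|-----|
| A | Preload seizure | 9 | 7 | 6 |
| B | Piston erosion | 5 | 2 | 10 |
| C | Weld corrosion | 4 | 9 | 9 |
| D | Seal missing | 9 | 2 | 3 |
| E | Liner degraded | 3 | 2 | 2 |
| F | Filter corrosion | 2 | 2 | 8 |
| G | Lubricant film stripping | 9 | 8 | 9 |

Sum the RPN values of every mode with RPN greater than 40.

1504

RPN = Severity × Occurrence × Detection:
  A: 7 × 6 × 9 = 378
  B: 2 × 10 × 5 = 100
  C: 9 × 9 × 4 = 324
  D: 2 × 3 × 9 = 54
  E: 2 × 2 × 3 = 12
  F: 2 × 8 × 2 = 32
  G: 8 × 9 × 9 = 648
RPN > 40: A (378), B (100), C (324), D (54), G (648).
Sum: 378 + 100 + 324 + 54 + 648 = 1504.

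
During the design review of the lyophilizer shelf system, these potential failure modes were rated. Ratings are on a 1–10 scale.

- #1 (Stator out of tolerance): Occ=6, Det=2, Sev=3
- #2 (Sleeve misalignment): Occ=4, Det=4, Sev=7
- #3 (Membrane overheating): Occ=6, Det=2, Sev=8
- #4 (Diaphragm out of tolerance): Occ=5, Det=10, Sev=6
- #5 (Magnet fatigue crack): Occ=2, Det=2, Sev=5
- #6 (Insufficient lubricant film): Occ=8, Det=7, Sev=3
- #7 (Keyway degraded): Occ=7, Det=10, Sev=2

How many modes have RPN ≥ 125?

3

RPN = Severity × Occurrence × Detection:
  #1: 3 × 6 × 2 = 36
  #2: 7 × 4 × 4 = 112
  #3: 8 × 6 × 2 = 96
  #4: 6 × 5 × 10 = 300
  #5: 5 × 2 × 2 = 20
  #6: 3 × 8 × 7 = 168
  #7: 2 × 7 × 10 = 140
Modes with RPN ≥ 125: #4 (300), #6 (168), #7 (140) → 3.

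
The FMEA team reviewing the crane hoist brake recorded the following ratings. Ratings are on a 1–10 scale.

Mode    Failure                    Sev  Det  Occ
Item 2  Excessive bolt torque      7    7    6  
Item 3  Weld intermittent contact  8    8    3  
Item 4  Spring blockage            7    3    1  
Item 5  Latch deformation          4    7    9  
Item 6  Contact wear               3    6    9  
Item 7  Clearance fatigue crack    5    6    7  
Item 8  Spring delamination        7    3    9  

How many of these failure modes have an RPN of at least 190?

4

RPN = Severity × Occurrence × Detection:
  Item 2: 7 × 6 × 7 = 294
  Item 3: 8 × 3 × 8 = 192
  Item 4: 7 × 1 × 3 = 21
  Item 5: 4 × 9 × 7 = 252
  Item 6: 3 × 9 × 6 = 162
  Item 7: 5 × 7 × 6 = 210
  Item 8: 7 × 9 × 3 = 189
Modes with RPN ≥ 190: Item 2 (294), Item 3 (192), Item 5 (252), Item 7 (210) → 4.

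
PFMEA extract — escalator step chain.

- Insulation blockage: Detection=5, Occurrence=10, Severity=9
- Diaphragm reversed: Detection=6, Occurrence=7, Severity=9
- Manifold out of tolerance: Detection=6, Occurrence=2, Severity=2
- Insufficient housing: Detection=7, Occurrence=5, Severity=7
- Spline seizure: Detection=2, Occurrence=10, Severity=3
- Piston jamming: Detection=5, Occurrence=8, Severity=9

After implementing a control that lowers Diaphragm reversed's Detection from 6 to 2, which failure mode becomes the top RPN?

Insulation blockage

RPN = Severity × Occurrence × Detection:
  Insulation blockage: 9 × 10 × 5 = 450
  Diaphragm reversed: 9 × 7 × 6 = 378
  Manifold out of tolerance: 2 × 2 × 6 = 24
  Insufficient housing: 7 × 5 × 7 = 245
  Spline seizure: 3 × 10 × 2 = 60
  Piston jamming: 9 × 8 × 5 = 360
After action: Diaphragm reversed → 9 × 7 × 2 = 126.
Revised RPNs: Insulation blockage=450, Piston jamming=360, Insufficient housing=245, Diaphragm reversed=126, Spline seizure=60, Manifold out of tolerance=24.
Highest is now Insulation blockage (450).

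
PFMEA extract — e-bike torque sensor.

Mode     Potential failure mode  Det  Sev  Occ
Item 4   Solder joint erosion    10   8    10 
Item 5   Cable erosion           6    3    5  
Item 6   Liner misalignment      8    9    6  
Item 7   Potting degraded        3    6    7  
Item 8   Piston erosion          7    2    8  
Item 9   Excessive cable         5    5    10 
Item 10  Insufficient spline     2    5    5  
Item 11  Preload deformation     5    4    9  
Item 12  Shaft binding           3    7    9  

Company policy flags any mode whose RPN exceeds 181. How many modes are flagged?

4

RPN = Severity × Occurrence × Detection:
  Item 4: 8 × 10 × 10 = 800
  Item 5: 3 × 5 × 6 = 90
  Item 6: 9 × 6 × 8 = 432
  Item 7: 6 × 7 × 3 = 126
  Item 8: 2 × 8 × 7 = 112
  Item 9: 5 × 10 × 5 = 250
  Item 10: 5 × 5 × 2 = 50
  Item 11: 4 × 9 × 5 = 180
  Item 12: 7 × 9 × 3 = 189
Modes with RPN > 181: Item 4 (800), Item 6 (432), Item 9 (250), Item 12 (189) → 4.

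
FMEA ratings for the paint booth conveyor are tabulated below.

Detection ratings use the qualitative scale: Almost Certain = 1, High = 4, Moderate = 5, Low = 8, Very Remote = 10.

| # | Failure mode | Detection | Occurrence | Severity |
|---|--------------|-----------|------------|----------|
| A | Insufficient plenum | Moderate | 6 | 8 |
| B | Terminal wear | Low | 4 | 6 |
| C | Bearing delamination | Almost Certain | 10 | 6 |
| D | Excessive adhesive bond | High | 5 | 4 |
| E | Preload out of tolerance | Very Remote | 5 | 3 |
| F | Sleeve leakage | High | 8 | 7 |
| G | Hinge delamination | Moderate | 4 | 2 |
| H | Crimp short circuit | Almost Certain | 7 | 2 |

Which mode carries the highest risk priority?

A

RPN = Severity × Occurrence × Detection:
  A: 8 × 6 × 5 = 240
  B: 6 × 4 × 8 = 192
  C: 6 × 10 × 1 = 60
  D: 4 × 5 × 4 = 80
  E: 3 × 5 × 10 = 150
  F: 7 × 8 × 4 = 224
  G: 2 × 4 × 5 = 40
  H: 2 × 7 × 1 = 14
Highest RPN is 240 → A.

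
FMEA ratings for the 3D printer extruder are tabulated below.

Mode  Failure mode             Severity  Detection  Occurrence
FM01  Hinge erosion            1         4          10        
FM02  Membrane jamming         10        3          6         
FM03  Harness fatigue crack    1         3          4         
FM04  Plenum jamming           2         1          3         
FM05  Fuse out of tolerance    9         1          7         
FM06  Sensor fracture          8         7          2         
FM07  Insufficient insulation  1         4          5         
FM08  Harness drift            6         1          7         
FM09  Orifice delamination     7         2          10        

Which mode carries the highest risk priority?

FM02

RPN = Severity × Occurrence × Detection:
  FM01: 1 × 10 × 4 = 40
  FM02: 10 × 6 × 3 = 180
  FM03: 1 × 4 × 3 = 12
  FM04: 2 × 3 × 1 = 6
  FM05: 9 × 7 × 1 = 63
  FM06: 8 × 2 × 7 = 112
  FM07: 1 × 5 × 4 = 20
  FM08: 6 × 7 × 1 = 42
  FM09: 7 × 10 × 2 = 140
Highest RPN is 180 → FM02.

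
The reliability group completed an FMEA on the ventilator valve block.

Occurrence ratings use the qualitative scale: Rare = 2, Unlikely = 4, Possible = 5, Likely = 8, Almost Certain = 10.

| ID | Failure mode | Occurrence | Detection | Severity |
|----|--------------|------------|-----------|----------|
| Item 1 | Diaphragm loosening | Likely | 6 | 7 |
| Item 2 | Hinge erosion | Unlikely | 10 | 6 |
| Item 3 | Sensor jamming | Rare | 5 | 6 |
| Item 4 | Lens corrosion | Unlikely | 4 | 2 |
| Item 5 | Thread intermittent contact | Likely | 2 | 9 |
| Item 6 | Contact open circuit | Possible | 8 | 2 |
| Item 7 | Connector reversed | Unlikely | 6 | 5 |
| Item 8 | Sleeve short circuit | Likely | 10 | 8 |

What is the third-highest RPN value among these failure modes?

240

RPN = Severity × Occurrence × Detection:
  Item 1: 7 × 8 × 6 = 336
  Item 2: 6 × 4 × 10 = 240
  Item 3: 6 × 2 × 5 = 60
  Item 4: 2 × 4 × 4 = 32
  Item 5: 9 × 8 × 2 = 144
  Item 6: 2 × 5 × 8 = 80
  Item 7: 5 × 4 × 6 = 120
  Item 8: 8 × 8 × 10 = 640
Sorted descending: 640, 336, 240, 144, 120, 80, 60, 32.
The third-highest RPN is 240 (Item 2).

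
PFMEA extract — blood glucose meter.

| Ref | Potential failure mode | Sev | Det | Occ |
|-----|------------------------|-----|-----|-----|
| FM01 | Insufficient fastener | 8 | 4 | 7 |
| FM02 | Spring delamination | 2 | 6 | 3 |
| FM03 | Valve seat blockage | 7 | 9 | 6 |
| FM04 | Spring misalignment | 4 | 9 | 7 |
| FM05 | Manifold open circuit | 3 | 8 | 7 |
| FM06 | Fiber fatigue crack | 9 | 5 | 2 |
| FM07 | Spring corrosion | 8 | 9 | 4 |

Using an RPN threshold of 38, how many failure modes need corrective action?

RPN = Severity × Occurrence × Detection:
  FM01: 8 × 7 × 4 = 224
  FM02: 2 × 3 × 6 = 36
  FM03: 7 × 6 × 9 = 378
  FM04: 4 × 7 × 9 = 252
  FM05: 3 × 7 × 8 = 168
  FM06: 9 × 2 × 5 = 90
  FM07: 8 × 4 × 9 = 288
Modes with RPN ≥ 38: FM01 (224), FM03 (378), FM04 (252), FM05 (168), FM06 (90), FM07 (288) → 6.

6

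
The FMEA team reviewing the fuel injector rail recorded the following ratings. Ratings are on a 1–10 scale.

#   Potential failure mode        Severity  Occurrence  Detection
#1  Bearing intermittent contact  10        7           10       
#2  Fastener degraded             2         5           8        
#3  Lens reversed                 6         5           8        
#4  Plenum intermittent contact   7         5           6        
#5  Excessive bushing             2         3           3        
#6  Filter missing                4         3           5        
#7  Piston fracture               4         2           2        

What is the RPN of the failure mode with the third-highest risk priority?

210

RPN = Severity × Occurrence × Detection:
  #1: 10 × 7 × 10 = 700
  #2: 2 × 5 × 8 = 80
  #3: 6 × 5 × 8 = 240
  #4: 7 × 5 × 6 = 210
  #5: 2 × 3 × 3 = 18
  #6: 4 × 3 × 5 = 60
  #7: 4 × 2 × 2 = 16
Sorted descending: 700, 240, 210, 80, 60, 18, 16.
The third-highest RPN is 210 (#4).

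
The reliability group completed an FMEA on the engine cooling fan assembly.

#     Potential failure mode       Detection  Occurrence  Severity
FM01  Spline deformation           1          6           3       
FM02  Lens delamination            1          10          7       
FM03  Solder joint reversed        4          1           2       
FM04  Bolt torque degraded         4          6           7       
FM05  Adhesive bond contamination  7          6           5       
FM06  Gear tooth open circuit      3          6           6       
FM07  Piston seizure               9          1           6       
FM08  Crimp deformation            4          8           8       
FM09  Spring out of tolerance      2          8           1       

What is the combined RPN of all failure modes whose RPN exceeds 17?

884

RPN = Severity × Occurrence × Detection:
  FM01: 3 × 6 × 1 = 18
  FM02: 7 × 10 × 1 = 70
  FM03: 2 × 1 × 4 = 8
  FM04: 7 × 6 × 4 = 168
  FM05: 5 × 6 × 7 = 210
  FM06: 6 × 6 × 3 = 108
  FM07: 6 × 1 × 9 = 54
  FM08: 8 × 8 × 4 = 256
  FM09: 1 × 8 × 2 = 16
RPN > 17: FM01 (18), FM02 (70), FM04 (168), FM05 (210), FM06 (108), FM07 (54), FM08 (256).
Sum: 18 + 70 + 168 + 210 + 108 + 54 + 256 = 884.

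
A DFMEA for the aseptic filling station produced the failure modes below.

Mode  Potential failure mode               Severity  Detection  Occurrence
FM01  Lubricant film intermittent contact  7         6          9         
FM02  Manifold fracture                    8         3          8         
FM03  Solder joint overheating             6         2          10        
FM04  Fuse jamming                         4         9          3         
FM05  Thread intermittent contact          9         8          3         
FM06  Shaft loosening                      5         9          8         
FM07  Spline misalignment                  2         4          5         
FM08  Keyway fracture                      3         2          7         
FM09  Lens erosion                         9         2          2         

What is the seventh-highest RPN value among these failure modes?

RPN = Severity × Occurrence × Detection:
  FM01: 7 × 9 × 6 = 378
  FM02: 8 × 8 × 3 = 192
  FM03: 6 × 10 × 2 = 120
  FM04: 4 × 3 × 9 = 108
  FM05: 9 × 3 × 8 = 216
  FM06: 5 × 8 × 9 = 360
  FM07: 2 × 5 × 4 = 40
  FM08: 3 × 7 × 2 = 42
  FM09: 9 × 2 × 2 = 36
Sorted descending: 378, 360, 216, 192, 120, 108, 42, 40, 36.
The seventh-highest RPN is 42 (FM08).

42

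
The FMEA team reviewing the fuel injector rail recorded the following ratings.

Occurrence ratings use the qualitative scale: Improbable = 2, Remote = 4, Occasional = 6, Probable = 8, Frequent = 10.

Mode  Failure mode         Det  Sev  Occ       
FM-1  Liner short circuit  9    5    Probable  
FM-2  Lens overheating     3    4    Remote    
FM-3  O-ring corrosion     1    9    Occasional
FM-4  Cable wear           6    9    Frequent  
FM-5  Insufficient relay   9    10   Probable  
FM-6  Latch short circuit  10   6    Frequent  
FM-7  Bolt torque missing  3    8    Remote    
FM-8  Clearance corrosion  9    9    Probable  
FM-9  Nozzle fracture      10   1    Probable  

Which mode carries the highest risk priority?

RPN = Severity × Occurrence × Detection:
  FM-1: 5 × 8 × 9 = 360
  FM-2: 4 × 4 × 3 = 48
  FM-3: 9 × 6 × 1 = 54
  FM-4: 9 × 10 × 6 = 540
  FM-5: 10 × 8 × 9 = 720
  FM-6: 6 × 10 × 10 = 600
  FM-7: 8 × 4 × 3 = 96
  FM-8: 9 × 8 × 9 = 648
  FM-9: 1 × 8 × 10 = 80
Highest RPN is 720 → FM-5.

FM-5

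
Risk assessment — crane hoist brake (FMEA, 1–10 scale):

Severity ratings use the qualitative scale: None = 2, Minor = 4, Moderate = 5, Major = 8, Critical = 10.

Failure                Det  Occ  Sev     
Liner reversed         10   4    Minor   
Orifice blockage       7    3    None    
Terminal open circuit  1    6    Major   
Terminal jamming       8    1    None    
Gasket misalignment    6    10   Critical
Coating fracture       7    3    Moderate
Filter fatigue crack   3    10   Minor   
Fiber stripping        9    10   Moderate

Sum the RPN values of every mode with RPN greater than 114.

1330

RPN = Severity × Occurrence × Detection:
  Liner reversed: 4 × 4 × 10 = 160
  Orifice blockage: 2 × 3 × 7 = 42
  Terminal open circuit: 8 × 6 × 1 = 48
  Terminal jamming: 2 × 1 × 8 = 16
  Gasket misalignment: 10 × 10 × 6 = 600
  Coating fracture: 5 × 3 × 7 = 105
  Filter fatigue crack: 4 × 10 × 3 = 120
  Fiber stripping: 5 × 10 × 9 = 450
RPN > 114: Liner reversed (160), Gasket misalignment (600), Filter fatigue crack (120), Fiber stripping (450).
Sum: 160 + 600 + 120 + 450 = 1330.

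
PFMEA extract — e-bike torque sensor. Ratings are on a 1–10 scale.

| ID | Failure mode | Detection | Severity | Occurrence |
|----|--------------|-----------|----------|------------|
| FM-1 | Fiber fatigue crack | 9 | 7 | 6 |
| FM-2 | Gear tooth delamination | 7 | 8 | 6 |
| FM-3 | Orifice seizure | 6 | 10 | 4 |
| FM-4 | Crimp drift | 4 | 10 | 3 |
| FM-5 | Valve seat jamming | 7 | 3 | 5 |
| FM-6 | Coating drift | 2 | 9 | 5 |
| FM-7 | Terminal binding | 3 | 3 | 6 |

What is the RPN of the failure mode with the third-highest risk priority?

RPN = Severity × Occurrence × Detection:
  FM-1: 7 × 6 × 9 = 378
  FM-2: 8 × 6 × 7 = 336
  FM-3: 10 × 4 × 6 = 240
  FM-4: 10 × 3 × 4 = 120
  FM-5: 3 × 5 × 7 = 105
  FM-6: 9 × 5 × 2 = 90
  FM-7: 3 × 6 × 3 = 54
Sorted descending: 378, 336, 240, 120, 105, 90, 54.
The third-highest RPN is 240 (FM-3).

240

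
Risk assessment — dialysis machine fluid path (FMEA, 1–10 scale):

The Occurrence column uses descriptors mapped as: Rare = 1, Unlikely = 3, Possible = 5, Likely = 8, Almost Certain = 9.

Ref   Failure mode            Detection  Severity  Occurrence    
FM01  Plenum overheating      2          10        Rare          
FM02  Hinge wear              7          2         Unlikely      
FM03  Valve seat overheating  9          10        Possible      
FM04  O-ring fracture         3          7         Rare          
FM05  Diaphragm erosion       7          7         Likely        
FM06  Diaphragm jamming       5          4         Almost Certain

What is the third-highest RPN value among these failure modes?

180

RPN = Severity × Occurrence × Detection:
  FM01: 10 × 1 × 2 = 20
  FM02: 2 × 3 × 7 = 42
  FM03: 10 × 5 × 9 = 450
  FM04: 7 × 1 × 3 = 21
  FM05: 7 × 8 × 7 = 392
  FM06: 4 × 9 × 5 = 180
Sorted descending: 450, 392, 180, 42, 21, 20.
The third-highest RPN is 180 (FM06).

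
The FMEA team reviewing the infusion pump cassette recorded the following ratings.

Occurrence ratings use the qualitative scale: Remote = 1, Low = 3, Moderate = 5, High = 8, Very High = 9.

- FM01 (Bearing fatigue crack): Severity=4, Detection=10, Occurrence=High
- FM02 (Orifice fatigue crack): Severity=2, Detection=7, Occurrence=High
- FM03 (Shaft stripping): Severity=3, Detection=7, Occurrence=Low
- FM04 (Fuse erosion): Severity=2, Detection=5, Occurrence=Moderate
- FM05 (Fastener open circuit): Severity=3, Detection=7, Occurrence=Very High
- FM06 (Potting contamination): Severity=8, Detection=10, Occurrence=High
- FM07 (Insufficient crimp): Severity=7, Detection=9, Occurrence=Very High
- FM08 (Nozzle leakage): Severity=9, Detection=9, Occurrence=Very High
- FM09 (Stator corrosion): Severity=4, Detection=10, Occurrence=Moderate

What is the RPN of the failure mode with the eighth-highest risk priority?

RPN = Severity × Occurrence × Detection:
  FM01: 4 × 8 × 10 = 320
  FM02: 2 × 8 × 7 = 112
  FM03: 3 × 3 × 7 = 63
  FM04: 2 × 5 × 5 = 50
  FM05: 3 × 9 × 7 = 189
  FM06: 8 × 8 × 10 = 640
  FM07: 7 × 9 × 9 = 567
  FM08: 9 × 9 × 9 = 729
  FM09: 4 × 5 × 10 = 200
Sorted descending: 729, 640, 567, 320, 200, 189, 112, 63, 50.
The eighth-highest RPN is 63 (FM03).

63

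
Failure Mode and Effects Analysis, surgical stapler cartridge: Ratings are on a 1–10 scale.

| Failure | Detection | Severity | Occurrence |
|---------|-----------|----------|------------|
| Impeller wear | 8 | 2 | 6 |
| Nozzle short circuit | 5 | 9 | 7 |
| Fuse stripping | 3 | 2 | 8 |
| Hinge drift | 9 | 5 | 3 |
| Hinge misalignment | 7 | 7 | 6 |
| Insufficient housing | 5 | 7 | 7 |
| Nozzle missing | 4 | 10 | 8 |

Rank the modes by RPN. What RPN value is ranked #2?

RPN = Severity × Occurrence × Detection:
  Impeller wear: 2 × 6 × 8 = 96
  Nozzle short circuit: 9 × 7 × 5 = 315
  Fuse stripping: 2 × 8 × 3 = 48
  Hinge drift: 5 × 3 × 9 = 135
  Hinge misalignment: 7 × 6 × 7 = 294
  Insufficient housing: 7 × 7 × 5 = 245
  Nozzle missing: 10 × 8 × 4 = 320
Sorted descending: 320, 315, 294, 245, 135, 96, 48.
The second-highest RPN is 315 (Nozzle short circuit).

315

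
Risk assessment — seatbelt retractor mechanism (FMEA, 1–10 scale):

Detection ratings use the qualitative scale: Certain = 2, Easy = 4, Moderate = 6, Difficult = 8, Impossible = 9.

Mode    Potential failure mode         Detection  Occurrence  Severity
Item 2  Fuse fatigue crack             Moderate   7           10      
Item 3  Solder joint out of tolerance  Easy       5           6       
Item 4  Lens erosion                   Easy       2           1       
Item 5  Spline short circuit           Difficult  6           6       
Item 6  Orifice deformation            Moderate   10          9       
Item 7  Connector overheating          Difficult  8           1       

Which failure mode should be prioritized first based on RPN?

RPN = Severity × Occurrence × Detection:
  Item 2: 10 × 7 × 6 = 420
  Item 3: 6 × 5 × 4 = 120
  Item 4: 1 × 2 × 4 = 8
  Item 5: 6 × 6 × 8 = 288
  Item 6: 9 × 10 × 6 = 540
  Item 7: 1 × 8 × 8 = 64
Highest RPN is 540 → Item 6.

Item 6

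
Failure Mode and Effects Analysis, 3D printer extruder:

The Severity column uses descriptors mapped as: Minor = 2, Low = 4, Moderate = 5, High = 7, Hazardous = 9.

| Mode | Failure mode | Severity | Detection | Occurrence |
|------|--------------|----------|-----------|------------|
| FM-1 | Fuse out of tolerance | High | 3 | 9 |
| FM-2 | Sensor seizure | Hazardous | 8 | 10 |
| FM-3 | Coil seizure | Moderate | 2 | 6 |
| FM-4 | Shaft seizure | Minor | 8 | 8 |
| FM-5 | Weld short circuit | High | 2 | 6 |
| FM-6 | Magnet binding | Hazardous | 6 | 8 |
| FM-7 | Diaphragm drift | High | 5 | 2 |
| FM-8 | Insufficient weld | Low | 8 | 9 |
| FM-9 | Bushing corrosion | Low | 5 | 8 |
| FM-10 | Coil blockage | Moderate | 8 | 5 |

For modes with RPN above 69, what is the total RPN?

2271

RPN = Severity × Occurrence × Detection:
  FM-1: 7 × 9 × 3 = 189
  FM-2: 9 × 10 × 8 = 720
  FM-3: 5 × 6 × 2 = 60
  FM-4: 2 × 8 × 8 = 128
  FM-5: 7 × 6 × 2 = 84
  FM-6: 9 × 8 × 6 = 432
  FM-7: 7 × 2 × 5 = 70
  FM-8: 4 × 9 × 8 = 288
  FM-9: 4 × 8 × 5 = 160
  FM-10: 5 × 5 × 8 = 200
RPN > 69: FM-1 (189), FM-2 (720), FM-4 (128), FM-5 (84), FM-6 (432), FM-7 (70), FM-8 (288), FM-9 (160), FM-10 (200).
Sum: 189 + 720 + 128 + 84 + 432 + 70 + 288 + 160 + 200 = 2271.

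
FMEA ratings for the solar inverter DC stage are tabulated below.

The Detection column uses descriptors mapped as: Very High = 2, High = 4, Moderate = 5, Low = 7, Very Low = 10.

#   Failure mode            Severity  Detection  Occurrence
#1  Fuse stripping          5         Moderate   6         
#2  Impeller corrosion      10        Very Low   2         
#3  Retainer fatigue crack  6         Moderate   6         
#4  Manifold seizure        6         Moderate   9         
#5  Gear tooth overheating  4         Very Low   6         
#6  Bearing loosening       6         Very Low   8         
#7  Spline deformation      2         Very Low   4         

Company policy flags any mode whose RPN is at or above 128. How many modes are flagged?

RPN = Severity × Occurrence × Detection:
  #1: 5 × 6 × 5 = 150
  #2: 10 × 2 × 10 = 200
  #3: 6 × 6 × 5 = 180
  #4: 6 × 9 × 5 = 270
  #5: 4 × 6 × 10 = 240
  #6: 6 × 8 × 10 = 480
  #7: 2 × 4 × 10 = 80
Modes with RPN ≥ 128: #1 (150), #2 (200), #3 (180), #4 (270), #5 (240), #6 (480) → 6.

6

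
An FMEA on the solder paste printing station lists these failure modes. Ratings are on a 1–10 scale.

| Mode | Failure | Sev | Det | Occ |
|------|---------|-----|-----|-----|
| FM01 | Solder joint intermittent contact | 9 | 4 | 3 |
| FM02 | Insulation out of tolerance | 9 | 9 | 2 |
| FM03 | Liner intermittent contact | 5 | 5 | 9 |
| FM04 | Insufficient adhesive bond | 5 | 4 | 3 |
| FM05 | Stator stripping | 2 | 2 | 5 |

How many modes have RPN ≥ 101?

RPN = Severity × Occurrence × Detection:
  FM01: 9 × 3 × 4 = 108
  FM02: 9 × 2 × 9 = 162
  FM03: 5 × 9 × 5 = 225
  FM04: 5 × 3 × 4 = 60
  FM05: 2 × 5 × 2 = 20
Modes with RPN ≥ 101: FM01 (108), FM02 (162), FM03 (225) → 3.

3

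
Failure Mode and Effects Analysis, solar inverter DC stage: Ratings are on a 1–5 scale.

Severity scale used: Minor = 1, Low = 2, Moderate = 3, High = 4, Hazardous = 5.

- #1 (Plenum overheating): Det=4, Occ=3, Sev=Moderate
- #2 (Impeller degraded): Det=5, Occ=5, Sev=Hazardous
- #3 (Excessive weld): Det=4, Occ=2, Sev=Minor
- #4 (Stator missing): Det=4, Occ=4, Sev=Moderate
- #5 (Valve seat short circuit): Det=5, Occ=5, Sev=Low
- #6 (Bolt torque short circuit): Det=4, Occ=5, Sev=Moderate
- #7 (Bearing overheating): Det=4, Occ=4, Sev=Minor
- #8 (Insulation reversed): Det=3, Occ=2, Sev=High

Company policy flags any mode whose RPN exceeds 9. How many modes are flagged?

RPN = Severity × Occurrence × Detection:
  #1: 3 × 3 × 4 = 36
  #2: 5 × 5 × 5 = 125
  #3: 1 × 2 × 4 = 8
  #4: 3 × 4 × 4 = 48
  #5: 2 × 5 × 5 = 50
  #6: 3 × 5 × 4 = 60
  #7: 1 × 4 × 4 = 16
  #8: 4 × 2 × 3 = 24
Modes with RPN > 9: #1 (36), #2 (125), #4 (48), #5 (50), #6 (60), #7 (16), #8 (24) → 7.

7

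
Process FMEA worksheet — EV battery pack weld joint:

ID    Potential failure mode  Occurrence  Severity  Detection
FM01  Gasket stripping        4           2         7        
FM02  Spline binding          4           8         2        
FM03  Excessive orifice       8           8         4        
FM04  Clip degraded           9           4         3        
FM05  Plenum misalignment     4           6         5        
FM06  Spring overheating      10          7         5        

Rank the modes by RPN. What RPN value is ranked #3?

120

RPN = Severity × Occurrence × Detection:
  FM01: 2 × 4 × 7 = 56
  FM02: 8 × 4 × 2 = 64
  FM03: 8 × 8 × 4 = 256
  FM04: 4 × 9 × 3 = 108
  FM05: 6 × 4 × 5 = 120
  FM06: 7 × 10 × 5 = 350
Sorted descending: 350, 256, 120, 108, 64, 56.
The third-highest RPN is 120 (FM05).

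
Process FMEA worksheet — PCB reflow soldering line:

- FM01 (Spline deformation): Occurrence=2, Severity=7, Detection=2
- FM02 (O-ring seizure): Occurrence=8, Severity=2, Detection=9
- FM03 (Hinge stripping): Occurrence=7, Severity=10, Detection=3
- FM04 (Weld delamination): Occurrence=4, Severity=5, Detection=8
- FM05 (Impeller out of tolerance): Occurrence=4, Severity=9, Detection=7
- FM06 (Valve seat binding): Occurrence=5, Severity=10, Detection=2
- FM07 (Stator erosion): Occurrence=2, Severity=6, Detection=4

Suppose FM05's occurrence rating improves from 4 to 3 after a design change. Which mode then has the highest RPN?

FM03

RPN = Severity × Occurrence × Detection:
  FM01: 7 × 2 × 2 = 28
  FM02: 2 × 8 × 9 = 144
  FM03: 10 × 7 × 3 = 210
  FM04: 5 × 4 × 8 = 160
  FM05: 9 × 4 × 7 = 252
  FM06: 10 × 5 × 2 = 100
  FM07: 6 × 2 × 4 = 48
After action: FM05 → 9 × 3 × 7 = 189.
Revised RPNs: FM03=210, FM05=189, FM04=160, FM02=144, FM06=100, FM07=48, FM01=28.
Highest is now FM03 (210).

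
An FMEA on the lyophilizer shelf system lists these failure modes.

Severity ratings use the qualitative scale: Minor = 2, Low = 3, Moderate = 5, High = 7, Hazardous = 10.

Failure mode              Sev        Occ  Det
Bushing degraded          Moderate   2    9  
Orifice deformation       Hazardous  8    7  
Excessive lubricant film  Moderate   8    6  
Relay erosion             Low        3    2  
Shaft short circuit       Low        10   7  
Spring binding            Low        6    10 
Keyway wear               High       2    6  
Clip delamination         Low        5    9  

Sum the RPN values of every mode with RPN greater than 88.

RPN = Severity × Occurrence × Detection:
  Bushing degraded: 5 × 2 × 9 = 90
  Orifice deformation: 10 × 8 × 7 = 560
  Excessive lubricant film: 5 × 8 × 6 = 240
  Relay erosion: 3 × 3 × 2 = 18
  Shaft short circuit: 3 × 10 × 7 = 210
  Spring binding: 3 × 6 × 10 = 180
  Keyway wear: 7 × 2 × 6 = 84
  Clip delamination: 3 × 5 × 9 = 135
RPN > 88: Bushing degraded (90), Orifice deformation (560), Excessive lubricant film (240), Shaft short circuit (210), Spring binding (180), Clip delamination (135).
Sum: 90 + 560 + 240 + 210 + 180 + 135 = 1415.

1415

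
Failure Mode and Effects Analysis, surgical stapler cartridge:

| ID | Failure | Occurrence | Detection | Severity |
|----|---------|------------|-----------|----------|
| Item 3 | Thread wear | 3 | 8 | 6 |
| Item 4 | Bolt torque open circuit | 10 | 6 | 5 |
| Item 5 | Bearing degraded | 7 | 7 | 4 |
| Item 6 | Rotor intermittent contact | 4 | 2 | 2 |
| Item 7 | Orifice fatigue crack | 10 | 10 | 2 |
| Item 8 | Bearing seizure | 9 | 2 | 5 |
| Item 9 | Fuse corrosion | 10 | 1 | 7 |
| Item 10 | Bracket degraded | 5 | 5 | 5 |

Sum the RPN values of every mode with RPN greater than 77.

1055

RPN = Severity × Occurrence × Detection:
  Item 3: 6 × 3 × 8 = 144
  Item 4: 5 × 10 × 6 = 300
  Item 5: 4 × 7 × 7 = 196
  Item 6: 2 × 4 × 2 = 16
  Item 7: 2 × 10 × 10 = 200
  Item 8: 5 × 9 × 2 = 90
  Item 9: 7 × 10 × 1 = 70
  Item 10: 5 × 5 × 5 = 125
RPN > 77: Item 3 (144), Item 4 (300), Item 5 (196), Item 7 (200), Item 8 (90), Item 10 (125).
Sum: 144 + 300 + 196 + 200 + 90 + 125 = 1055.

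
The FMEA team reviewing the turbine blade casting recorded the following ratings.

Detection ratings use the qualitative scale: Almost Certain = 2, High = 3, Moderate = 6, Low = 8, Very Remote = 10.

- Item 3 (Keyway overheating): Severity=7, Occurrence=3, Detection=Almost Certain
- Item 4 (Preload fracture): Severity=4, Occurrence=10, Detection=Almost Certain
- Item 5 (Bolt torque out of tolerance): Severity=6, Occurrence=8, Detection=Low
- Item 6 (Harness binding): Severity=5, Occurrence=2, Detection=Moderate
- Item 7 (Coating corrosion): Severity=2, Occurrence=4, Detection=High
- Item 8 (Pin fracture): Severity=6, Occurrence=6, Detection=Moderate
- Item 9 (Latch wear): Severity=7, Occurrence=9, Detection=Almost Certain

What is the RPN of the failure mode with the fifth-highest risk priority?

RPN = Severity × Occurrence × Detection:
  Item 3: 7 × 3 × 2 = 42
  Item 4: 4 × 10 × 2 = 80
  Item 5: 6 × 8 × 8 = 384
  Item 6: 5 × 2 × 6 = 60
  Item 7: 2 × 4 × 3 = 24
  Item 8: 6 × 6 × 6 = 216
  Item 9: 7 × 9 × 2 = 126
Sorted descending: 384, 216, 126, 80, 60, 42, 24.
The fifth-highest RPN is 60 (Item 6).

60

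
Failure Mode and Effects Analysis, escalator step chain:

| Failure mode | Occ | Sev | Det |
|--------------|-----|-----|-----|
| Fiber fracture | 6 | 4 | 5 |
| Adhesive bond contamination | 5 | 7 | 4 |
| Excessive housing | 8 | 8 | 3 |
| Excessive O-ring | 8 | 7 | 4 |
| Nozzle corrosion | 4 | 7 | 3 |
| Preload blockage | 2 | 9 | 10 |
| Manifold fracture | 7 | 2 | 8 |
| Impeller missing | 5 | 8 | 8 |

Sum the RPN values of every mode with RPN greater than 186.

RPN = Severity × Occurrence × Detection:
  Fiber fracture: 4 × 6 × 5 = 120
  Adhesive bond contamination: 7 × 5 × 4 = 140
  Excessive housing: 8 × 8 × 3 = 192
  Excessive O-ring: 7 × 8 × 4 = 224
  Nozzle corrosion: 7 × 4 × 3 = 84
  Preload blockage: 9 × 2 × 10 = 180
  Manifold fracture: 2 × 7 × 8 = 112
  Impeller missing: 8 × 5 × 8 = 320
RPN > 186: Excessive housing (192), Excessive O-ring (224), Impeller missing (320).
Sum: 192 + 224 + 320 = 736.

736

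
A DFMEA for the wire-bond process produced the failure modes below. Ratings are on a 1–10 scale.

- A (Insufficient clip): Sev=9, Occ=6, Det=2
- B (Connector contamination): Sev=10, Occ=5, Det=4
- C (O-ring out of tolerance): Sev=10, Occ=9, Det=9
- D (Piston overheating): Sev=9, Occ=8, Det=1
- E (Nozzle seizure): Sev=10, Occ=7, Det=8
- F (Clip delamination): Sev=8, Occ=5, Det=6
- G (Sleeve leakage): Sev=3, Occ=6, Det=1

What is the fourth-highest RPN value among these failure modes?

RPN = Severity × Occurrence × Detection:
  A: 9 × 6 × 2 = 108
  B: 10 × 5 × 4 = 200
  C: 10 × 9 × 9 = 810
  D: 9 × 8 × 1 = 72
  E: 10 × 7 × 8 = 560
  F: 8 × 5 × 6 = 240
  G: 3 × 6 × 1 = 18
Sorted descending: 810, 560, 240, 200, 108, 72, 18.
The fourth-highest RPN is 200 (B).

200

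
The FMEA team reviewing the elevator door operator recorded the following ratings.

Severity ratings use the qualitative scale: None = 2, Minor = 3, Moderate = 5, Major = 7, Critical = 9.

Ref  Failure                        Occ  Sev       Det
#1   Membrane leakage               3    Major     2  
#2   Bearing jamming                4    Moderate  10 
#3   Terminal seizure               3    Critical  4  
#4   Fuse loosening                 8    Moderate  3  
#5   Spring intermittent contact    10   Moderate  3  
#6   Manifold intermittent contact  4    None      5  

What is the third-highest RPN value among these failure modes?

120

RPN = Severity × Occurrence × Detection:
  #1: 7 × 3 × 2 = 42
  #2: 5 × 4 × 10 = 200
  #3: 9 × 3 × 4 = 108
  #4: 5 × 8 × 3 = 120
  #5: 5 × 10 × 3 = 150
  #6: 2 × 4 × 5 = 40
Sorted descending: 200, 150, 120, 108, 42, 40.
The third-highest RPN is 120 (#4).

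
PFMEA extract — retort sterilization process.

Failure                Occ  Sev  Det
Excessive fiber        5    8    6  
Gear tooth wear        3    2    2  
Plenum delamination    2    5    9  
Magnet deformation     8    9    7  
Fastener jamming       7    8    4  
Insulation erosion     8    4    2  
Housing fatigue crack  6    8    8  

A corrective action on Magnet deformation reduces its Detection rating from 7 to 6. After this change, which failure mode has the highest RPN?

RPN = Severity × Occurrence × Detection:
  Excessive fiber: 8 × 5 × 6 = 240
  Gear tooth wear: 2 × 3 × 2 = 12
  Plenum delamination: 5 × 2 × 9 = 90
  Magnet deformation: 9 × 8 × 7 = 504
  Fastener jamming: 8 × 7 × 4 = 224
  Insulation erosion: 4 × 8 × 2 = 64
  Housing fatigue crack: 8 × 6 × 8 = 384
After action: Magnet deformation → 9 × 8 × 6 = 432.
Revised RPNs: Magnet deformation=432, Housing fatigue crack=384, Excessive fiber=240, Fastener jamming=224, Plenum delamination=90, Insulation erosion=64, Gear tooth wear=12.
Highest is now Magnet deformation (432).

Magnet deformation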